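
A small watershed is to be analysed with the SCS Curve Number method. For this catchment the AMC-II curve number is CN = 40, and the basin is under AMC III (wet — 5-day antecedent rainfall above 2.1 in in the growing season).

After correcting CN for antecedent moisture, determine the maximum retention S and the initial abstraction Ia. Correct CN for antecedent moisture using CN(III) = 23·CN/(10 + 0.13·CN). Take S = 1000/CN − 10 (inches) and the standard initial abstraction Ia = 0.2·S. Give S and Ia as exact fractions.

CN(III) from CN(II)=40: (23·40)/(10 + 0.13·40) = 1150/19 ≈ 60.526
Max retention: S = 1000/(1150/19) − 10 = 150/23 in (≈ 6.522 in)
Initial abstraction Ia = S/5 = (150/23)/5 = 30/23 ≈ 1.304 in

S = 150/23 in ≈ 6.522 in; Ia = 30/23 in ≈ 1.304 in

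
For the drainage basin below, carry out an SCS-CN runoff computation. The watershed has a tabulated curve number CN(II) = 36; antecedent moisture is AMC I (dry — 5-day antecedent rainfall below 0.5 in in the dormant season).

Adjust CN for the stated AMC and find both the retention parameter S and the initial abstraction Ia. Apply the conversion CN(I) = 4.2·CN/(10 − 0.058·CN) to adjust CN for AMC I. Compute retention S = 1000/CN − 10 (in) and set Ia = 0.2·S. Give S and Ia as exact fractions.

CN(I) from CN(II)=36: (4.2·36)/(10 − 0.058·36) = 18900/989 ≈ 19.110
Retention S: 1000/CN − 10 with CN=19.110 → S = 8000/189 ≈ 42.328 in
Initial abstraction Ia = S/5 = (8000/189)/5 = 1600/189 ≈ 8.466 in

S = 8000/189 in ≈ 42.328 in; Ia = 1600/189 in ≈ 8.466 in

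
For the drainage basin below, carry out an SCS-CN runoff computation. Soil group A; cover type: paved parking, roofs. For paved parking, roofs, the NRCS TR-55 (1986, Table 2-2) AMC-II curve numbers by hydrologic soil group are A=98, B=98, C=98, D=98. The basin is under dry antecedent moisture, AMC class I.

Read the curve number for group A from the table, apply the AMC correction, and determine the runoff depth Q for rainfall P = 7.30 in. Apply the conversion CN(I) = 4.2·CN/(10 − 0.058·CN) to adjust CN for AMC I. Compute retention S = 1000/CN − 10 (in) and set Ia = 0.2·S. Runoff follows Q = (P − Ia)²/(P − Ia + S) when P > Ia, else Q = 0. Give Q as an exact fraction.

Q = 5493329689/814113930 in ≈ 6.748 in

NRCS table: paved parking, roofs, soil group A → CN(II) = 98
Dry (AMC I): CN(I) = 4.2·98/(10 − 0.058·98) = (2058/5)/(1079/250) = 102900/1079 ≈ 95.366
S = 1000/(102900/1079) − 10 = 500/1029 in ≈ 0.486 in
Initial abstraction Ia = S/5 = (500/1029)/5 = 100/1029 ≈ 0.097 in
P − Ia = 7.300 − 0.097 = 74117/10290 ≈ 7.203 in (> 0, runoff occurs)
Q = (74117/10290)²/((74117/10290) + 500/1029) = (5493329689/105884100)/(79117/10290) = 5493329689/814113930 in ≈ 6.748 in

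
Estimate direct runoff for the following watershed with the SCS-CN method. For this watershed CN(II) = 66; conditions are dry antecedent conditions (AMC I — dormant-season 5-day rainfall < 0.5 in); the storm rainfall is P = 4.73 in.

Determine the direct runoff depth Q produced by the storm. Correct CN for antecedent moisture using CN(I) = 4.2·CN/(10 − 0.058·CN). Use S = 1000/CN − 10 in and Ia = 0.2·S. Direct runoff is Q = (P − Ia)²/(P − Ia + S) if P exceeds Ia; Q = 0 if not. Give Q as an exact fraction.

Adjust CN=66 to AMC I: 4.2·66/(10 − 0.058·66) → (1386/5) ÷ (1543/250) = 69300/1543 ≈ 44.913
Retention S: 1000/CN − 10 with CN=44.913 → S = 8500/693 ≈ 12.266 in
Ia = 0.2S: 0.2·12.266 = 2.453 in (exactly 1700/693)
Since P=4.730 > Ia=2.453: effective rainfall P−Ia = 157789/69300 in
Q: (157789/69300)² ÷ (1007789/69300) = 24897368521/69839777700 in (≈ 0.356 in)

Q = 24897368521/69839777700 in ≈ 0.356 in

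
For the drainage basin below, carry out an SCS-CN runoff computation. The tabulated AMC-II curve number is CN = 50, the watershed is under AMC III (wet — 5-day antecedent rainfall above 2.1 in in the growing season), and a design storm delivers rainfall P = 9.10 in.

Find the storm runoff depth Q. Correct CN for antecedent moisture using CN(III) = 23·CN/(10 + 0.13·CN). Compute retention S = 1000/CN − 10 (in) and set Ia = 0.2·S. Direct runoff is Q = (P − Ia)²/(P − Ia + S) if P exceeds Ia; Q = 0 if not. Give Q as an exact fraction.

Adjust CN=50 to AMC III: 23·50/(10 + 0.13·50) → 1150 ÷ (33/2) = 2300/33 ≈ 69.697
S = 1000/(2300/33) − 10 = 100/23 in ≈ 4.348 in
Ia = 0.2·(100/23) = 20/23 in ≈ 0.870 in
Since P=9.100 > Ia=0.870: effective rainfall P−Ia = 1893/230 in
Runoff Q = (P−Ia)²/(P−Ia+S) = (8.230)²/(8.230+4.348) = 3583449/665390 ≈ 5.385 in

Q = 3583449/665390 in ≈ 5.385 in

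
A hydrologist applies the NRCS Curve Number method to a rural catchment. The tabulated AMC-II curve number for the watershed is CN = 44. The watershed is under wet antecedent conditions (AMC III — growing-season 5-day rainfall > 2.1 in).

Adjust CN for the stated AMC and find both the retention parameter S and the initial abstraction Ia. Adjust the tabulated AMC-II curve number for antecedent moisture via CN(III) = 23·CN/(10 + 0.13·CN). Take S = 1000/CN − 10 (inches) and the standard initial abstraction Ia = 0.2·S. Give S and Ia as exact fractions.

S = 1400/253 in ≈ 5.534 in; Ia = 280/253 in ≈ 1.107 in

Wet (AMC III): CN(III) = 23·44/(10 + 0.13·44) = 1012/(393/25) = 25300/393 ≈ 64.377
Retention S: 1000/CN − 10 with CN=64.377 → S = 1400/253 ≈ 5.534 in
Ia = 0.2·(1400/253) = 280/253 in ≈ 1.107 in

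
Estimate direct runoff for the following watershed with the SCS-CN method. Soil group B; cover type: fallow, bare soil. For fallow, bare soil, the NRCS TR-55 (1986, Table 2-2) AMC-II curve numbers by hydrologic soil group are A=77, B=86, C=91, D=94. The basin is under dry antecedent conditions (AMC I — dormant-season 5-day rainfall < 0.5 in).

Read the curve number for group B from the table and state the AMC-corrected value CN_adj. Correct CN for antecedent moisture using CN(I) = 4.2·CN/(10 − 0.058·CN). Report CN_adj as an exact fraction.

NRCS table: fallow, bare soil, soil group B → CN(II) = 86
CN(I) from CN(II)=86: (4.2·86)/(10 − 0.058·86) = 12900/179 ≈ 72.067

CN_adj = 12900/179 ≈ 72.067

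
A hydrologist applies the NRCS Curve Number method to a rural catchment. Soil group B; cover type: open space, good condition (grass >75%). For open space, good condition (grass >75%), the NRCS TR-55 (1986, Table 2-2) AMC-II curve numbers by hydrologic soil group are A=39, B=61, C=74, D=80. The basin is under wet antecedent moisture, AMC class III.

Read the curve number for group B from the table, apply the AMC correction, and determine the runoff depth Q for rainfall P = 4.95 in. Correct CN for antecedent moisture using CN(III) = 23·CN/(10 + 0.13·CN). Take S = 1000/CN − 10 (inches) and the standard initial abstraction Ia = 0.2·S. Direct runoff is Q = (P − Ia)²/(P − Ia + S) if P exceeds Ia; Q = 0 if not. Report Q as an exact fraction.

Q = 5067383403/1882797940 in ≈ 2.691 in

NRCS table: open space, good condition (grass >75%), soil group B → CN(II) = 61
Adjust CN=61 to AMC III: 23·61/(10 + 0.13·61) → 1403 ÷ (1793/100) = 140300/1793 ≈ 78.249
Retention S: 1000/CN − 10 with CN=78.249 → S = 3900/1403 ≈ 2.780 in
Ia = 0.2·(3900/1403) = 780/1403 in ≈ 0.556 in
Excess rainfall: 4.950 − 0.556 = 4.394 in; P > Ia so Q > 0
Runoff Q = (P−Ia)²/(P−Ia+S) = (4.394)²/(4.394+2.780) = 5067383403/1882797940 ≈ 2.691 in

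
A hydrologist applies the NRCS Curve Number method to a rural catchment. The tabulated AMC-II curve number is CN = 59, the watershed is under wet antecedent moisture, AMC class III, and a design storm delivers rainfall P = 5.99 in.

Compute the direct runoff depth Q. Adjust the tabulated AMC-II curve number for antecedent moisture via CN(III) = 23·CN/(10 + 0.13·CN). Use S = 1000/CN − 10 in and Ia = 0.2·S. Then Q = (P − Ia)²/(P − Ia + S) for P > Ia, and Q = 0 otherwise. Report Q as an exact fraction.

Q = 534131490649/154812395100 in ≈ 3.450 in

Adjust CN=59 to AMC III: 23·59/(10 + 0.13·59) → 1357 ÷ (1767/100) = 135700/1767 ≈ 76.797
S = 1000/(135700/1767) − 10 = 4100/1357 in ≈ 3.021 in
Ia = 0.2S: 0.2·3.021 = 0.604 in (exactly 820/1357)
P − Ia = 5.990 − 0.604 = 730843/135700 ≈ 5.386 in (> 0, runoff occurs)
Q = (730843/135700)²/((730843/135700) + 4100/1357) = (534131490649/18414490000)/(1140843/135700) = 534131490649/154812395100 in ≈ 3.450 in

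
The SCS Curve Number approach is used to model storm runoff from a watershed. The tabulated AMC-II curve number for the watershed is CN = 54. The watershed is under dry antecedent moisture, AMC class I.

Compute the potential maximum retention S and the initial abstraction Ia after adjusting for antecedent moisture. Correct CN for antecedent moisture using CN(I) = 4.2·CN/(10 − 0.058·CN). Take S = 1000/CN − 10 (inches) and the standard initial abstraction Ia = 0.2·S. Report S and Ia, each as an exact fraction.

Dry (AMC I): CN(I) = 4.2·54/(10 − 0.058·54) = (1134/5)/(1717/250) = 56700/1717 ≈ 33.023
Max retention: S = 1000/(56700/1717) − 10 = 11500/567 in (≈ 20.282 in)
Ia = 0.2·(11500/567) = 2300/567 in ≈ 4.056 in

S = 11500/567 in ≈ 20.282 in; Ia = 2300/567 in ≈ 4.056 in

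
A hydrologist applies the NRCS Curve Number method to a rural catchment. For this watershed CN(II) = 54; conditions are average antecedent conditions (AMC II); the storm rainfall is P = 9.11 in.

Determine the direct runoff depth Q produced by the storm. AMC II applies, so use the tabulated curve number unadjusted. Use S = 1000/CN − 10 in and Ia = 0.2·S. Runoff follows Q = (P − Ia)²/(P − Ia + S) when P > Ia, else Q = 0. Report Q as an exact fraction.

CN(II) = 54; AMC II needs no correction.
Retention S: 1000/CN − 10 with CN=54.000 → S = 230/27 ≈ 8.519 in
Ia = 0.2·(230/27) = 46/27 in ≈ 1.704 in
P − Ia = 9.110 − 1.704 = 19997/2700 ≈ 7.406 in (> 0, runoff occurs)
Runoff Q = (P−Ia)²/(P−Ia+S) = (7.406)²/(7.406+8.519) = 399880009/116091900 ≈ 3.445 in

Q = 399880009/116091900 in ≈ 3.445 in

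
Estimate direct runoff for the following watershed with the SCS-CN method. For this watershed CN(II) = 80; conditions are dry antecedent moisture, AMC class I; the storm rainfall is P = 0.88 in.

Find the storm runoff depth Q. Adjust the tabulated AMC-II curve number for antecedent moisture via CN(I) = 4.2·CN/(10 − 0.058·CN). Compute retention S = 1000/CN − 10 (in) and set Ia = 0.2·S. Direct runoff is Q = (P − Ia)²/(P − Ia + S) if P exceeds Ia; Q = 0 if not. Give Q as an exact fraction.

Q = 0 in ≈ 0.000 in

Adjust CN=80 to AMC I: 4.2·80/(10 − 0.058·80) → 336 ÷ (134/25) = 4200/67 ≈ 62.687
Max retention: S = 1000/(4200/67) − 10 = 125/21 in (≈ 5.952 in)
Ia = 0.2·(125/21) = 25/21 in ≈ 1.190 in
P = 0.880 ≤ Ia = 1.190 in: entire storm abstracted, Q = 0.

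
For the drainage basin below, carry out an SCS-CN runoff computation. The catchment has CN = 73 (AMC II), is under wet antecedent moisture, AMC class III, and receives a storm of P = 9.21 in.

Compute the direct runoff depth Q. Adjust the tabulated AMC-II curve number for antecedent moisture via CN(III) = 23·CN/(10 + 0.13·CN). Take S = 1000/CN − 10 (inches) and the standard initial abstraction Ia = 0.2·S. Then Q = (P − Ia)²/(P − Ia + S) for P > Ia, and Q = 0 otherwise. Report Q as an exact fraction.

Q = 742378461627/98633358700 in ≈ 7.527 in

Adjust CN=73 to AMC III: 23·73/(10 + 0.13·73) → 1679 ÷ (1949/100) = 167900/1949 ≈ 86.147
S = 1000/(167900/1949) − 10 = 2700/1679 in ≈ 1.608 in
Ia = 0.2S: 0.2·1.608 = 0.322 in (exactly 540/1679)
Excess rainfall: 9.210 − 0.322 = 8.888 in; P > Ia so Q > 0
Q: (1492359/167900)² ÷ (1762359/167900) = 742378461627/98633358700 in (≈ 7.527 in)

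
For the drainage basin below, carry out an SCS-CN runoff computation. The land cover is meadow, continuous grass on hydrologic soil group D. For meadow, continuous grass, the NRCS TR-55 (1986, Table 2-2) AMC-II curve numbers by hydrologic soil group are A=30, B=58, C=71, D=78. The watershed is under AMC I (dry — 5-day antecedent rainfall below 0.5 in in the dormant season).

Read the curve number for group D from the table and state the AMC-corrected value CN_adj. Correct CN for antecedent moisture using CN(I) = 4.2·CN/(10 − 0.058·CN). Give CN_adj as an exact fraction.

CN_adj = 81900/1369 ≈ 59.825

NRCS table: meadow, continuous grass, soil group D → CN(II) = 78
Dry (AMC I): CN(I) = 4.2·78/(10 − 0.058·78) = (1638/5)/(1369/250) = 81900/1369 ≈ 59.825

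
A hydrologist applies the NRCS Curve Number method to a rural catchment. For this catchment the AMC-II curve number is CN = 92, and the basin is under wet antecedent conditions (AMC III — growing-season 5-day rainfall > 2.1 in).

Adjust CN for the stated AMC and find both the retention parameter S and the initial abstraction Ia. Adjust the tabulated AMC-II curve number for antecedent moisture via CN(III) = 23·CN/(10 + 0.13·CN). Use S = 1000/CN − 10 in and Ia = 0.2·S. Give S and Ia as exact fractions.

Wet (AMC III): CN(III) = 23·92/(10 + 0.13·92) = 2116/(549/25) = 52900/549 ≈ 96.357
Max retention: S = 1000/(52900/549) − 10 = 200/529 in (≈ 0.378 in)
Ia = 0.2·(200/529) = 40/529 in ≈ 0.076 in

S = 200/529 in ≈ 0.378 in; Ia = 40/529 in ≈ 0.076 in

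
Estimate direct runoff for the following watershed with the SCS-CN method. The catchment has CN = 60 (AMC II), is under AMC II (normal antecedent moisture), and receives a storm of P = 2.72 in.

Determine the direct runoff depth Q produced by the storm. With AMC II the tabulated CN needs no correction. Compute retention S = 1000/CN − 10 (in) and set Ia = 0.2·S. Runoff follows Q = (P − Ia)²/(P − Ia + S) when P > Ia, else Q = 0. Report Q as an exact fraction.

Q = 2704/11325 in ≈ 0.239 in

CN(II) = 60; AMC II needs no correction.
Max retention: S = 1000/60 − 10 = 20/3 in (≈ 6.667 in)
Initial abstraction Ia = S/5 = (20/3)/5 = 4/3 ≈ 1.333 in
P − Ia = 2.720 − 1.333 = 104/75 ≈ 1.387 in (> 0, runoff occurs)
Runoff Q = (P−Ia)²/(P−Ia+S) = (1.387)²/(1.387+6.667) = 2704/11325 ≈ 0.239 in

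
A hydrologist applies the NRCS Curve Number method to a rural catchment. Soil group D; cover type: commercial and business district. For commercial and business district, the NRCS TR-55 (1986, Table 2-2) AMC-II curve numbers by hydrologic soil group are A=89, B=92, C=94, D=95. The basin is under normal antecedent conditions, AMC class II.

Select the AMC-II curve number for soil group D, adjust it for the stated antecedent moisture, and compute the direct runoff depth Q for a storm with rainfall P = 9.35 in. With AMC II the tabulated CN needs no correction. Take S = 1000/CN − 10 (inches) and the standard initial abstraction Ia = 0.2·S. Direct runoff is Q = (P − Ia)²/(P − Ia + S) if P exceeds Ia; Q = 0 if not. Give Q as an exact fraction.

NRCS table: commercial and business district, soil group D → CN(II) = 95
Average conditions: CN = 95 (no AMC adjustment).
S = 1000/95 − 10 = 10/19 in ≈ 0.526 in
Initial abstraction Ia = S/5 = (10/19)/5 = 2/19 ≈ 0.105 in
Excess rainfall: 9.350 − 0.105 = 9.245 in; P > Ia so Q > 0
Q: (3513/380)² ÷ (3713/380) = 12341169/1410940 in (≈ 8.747 in)

Q = 12341169/1410940 in ≈ 8.747 in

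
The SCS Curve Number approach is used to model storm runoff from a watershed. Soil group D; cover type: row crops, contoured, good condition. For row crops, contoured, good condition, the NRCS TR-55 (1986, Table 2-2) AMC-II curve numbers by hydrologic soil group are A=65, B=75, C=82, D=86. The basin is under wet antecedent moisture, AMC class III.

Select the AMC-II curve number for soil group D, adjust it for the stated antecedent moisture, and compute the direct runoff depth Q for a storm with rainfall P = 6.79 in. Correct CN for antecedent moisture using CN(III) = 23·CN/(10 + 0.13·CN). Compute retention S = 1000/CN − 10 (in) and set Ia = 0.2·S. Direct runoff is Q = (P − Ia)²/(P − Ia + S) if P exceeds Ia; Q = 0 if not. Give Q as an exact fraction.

NRCS table: row crops, contoured, good condition, soil group D → CN(II) = 86
Adjust CN=86 to AMC III: 23·86/(10 + 0.13·86) → 1978 ÷ (1059/50) = 98900/1059 ≈ 93.390
Retention S: 1000/CN − 10 with CN=93.390 → S = 700/989 ≈ 0.708 in
Ia = 0.2·(700/989) = 140/989 in ≈ 0.142 in
Excess rainfall: 6.790 − 0.142 = 6.648 in; P > Ia so Q > 0
Runoff Q = (P−Ia)²/(P−Ia+S) = (6.648)²/(6.648+0.708) = 61763859423/10278973700 ≈ 6.009 in

Q = 61763859423/10278973700 in ≈ 6.009 in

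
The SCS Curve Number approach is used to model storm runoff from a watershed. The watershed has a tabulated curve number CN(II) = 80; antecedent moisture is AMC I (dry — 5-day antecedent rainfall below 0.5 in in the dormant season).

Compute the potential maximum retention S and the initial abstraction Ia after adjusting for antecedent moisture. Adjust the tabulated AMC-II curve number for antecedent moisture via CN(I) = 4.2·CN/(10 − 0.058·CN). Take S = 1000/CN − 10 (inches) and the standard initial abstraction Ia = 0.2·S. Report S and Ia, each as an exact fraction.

S = 125/21 in ≈ 5.952 in; Ia = 25/21 in ≈ 1.190 in

CN(I) from CN(II)=80: (4.2·80)/(10 − 0.058·80) = 4200/67 ≈ 62.687
Retention S: 1000/CN − 10 with CN=62.687 → S = 125/21 ≈ 5.952 in
Ia = 0.2·(125/21) = 25/21 in ≈ 1.190 in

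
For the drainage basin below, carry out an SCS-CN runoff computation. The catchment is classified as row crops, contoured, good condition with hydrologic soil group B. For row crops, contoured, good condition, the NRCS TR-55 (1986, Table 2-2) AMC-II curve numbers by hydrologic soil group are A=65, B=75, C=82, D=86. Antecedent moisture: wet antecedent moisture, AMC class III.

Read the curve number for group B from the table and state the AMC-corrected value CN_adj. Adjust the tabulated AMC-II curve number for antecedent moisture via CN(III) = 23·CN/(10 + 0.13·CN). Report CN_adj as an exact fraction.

CN_adj = 6900/79 ≈ 87.342

NRCS table: row crops, contoured, good condition, soil group B → CN(II) = 75
CN(III) from CN(II)=75: (23·75)/(10 + 0.13·75) = 6900/79 ≈ 87.342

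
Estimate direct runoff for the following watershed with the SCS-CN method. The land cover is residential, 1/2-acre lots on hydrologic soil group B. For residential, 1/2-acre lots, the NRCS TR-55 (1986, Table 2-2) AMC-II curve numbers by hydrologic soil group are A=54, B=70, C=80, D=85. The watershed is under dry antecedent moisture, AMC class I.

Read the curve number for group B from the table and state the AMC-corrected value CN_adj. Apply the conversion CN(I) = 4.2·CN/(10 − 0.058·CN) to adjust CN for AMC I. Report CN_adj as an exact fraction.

CN_adj = 4900/99 ≈ 49.495

NRCS table: residential, 1/2-acre lots, soil group B → CN(II) = 70
Adjust CN=70 to AMC I: 4.2·70/(10 − 0.058·70) → 294 ÷ (297/50) = 4900/99 ≈ 49.495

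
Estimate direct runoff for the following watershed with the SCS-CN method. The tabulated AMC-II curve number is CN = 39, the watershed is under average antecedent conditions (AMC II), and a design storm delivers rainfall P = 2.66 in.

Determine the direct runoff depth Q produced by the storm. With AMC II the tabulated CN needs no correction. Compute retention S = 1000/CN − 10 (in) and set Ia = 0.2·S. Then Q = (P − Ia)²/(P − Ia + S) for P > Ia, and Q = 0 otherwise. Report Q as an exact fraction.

AMC II — tabulated CN = 39 applies directly.
Max retention: S = 1000/39 − 10 = 610/39 in (≈ 15.641 in)
Initial abstraction Ia = S/5 = (610/39)/5 = 122/39 ≈ 3.128 in
P = 2.660 ≤ Ia = 3.128 in: entire storm abstracted, Q = 0.

Q = 0 in ≈ 0.000 in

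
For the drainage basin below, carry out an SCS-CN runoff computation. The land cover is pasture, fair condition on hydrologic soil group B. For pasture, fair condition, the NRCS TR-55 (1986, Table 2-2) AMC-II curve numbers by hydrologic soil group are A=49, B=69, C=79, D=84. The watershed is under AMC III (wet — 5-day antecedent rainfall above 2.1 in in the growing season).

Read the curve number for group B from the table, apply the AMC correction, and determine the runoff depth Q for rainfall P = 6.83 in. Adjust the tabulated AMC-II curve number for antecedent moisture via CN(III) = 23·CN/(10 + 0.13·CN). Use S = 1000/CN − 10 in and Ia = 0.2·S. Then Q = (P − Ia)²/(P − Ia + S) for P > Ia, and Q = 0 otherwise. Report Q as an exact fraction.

NRCS table: pasture, fair condition, soil group B → CN(II) = 69
Wet (AMC III): CN(III) = 23·69/(10 + 0.13·69) = 1587/(1897/100) = 158700/1897 ≈ 83.658
S = 1000/(158700/1897) − 10 = 3100/1587 in ≈ 1.953 in
Initial abstraction Ia = S/5 = (3100/1587)/5 = 620/1587 ≈ 0.391 in
Excess rainfall: 6.830 − 0.391 = 6.439 in; P > Ia so Q > 0
Q: (1021921/158700)² ÷ (1331921/158700) = 1044322530241/211375862700 in (≈ 4.941 in)

Q = 1044322530241/211375862700 in ≈ 4.941 in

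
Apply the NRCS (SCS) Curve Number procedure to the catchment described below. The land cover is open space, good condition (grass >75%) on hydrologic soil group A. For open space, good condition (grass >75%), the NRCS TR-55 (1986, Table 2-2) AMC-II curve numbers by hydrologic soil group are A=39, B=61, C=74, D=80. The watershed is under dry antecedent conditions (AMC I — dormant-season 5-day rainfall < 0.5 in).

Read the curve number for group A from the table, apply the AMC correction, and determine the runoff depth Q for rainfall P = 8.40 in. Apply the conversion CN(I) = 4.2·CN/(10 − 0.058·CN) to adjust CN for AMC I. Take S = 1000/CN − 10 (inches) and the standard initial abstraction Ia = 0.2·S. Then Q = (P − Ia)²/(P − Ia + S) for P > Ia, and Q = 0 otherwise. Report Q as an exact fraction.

NRCS table: open space, good condition (grass >75%), soil group A → CN(II) = 39
Dry (AMC I): CN(I) = 4.2·39/(10 − 0.058·39) = (819/5)/(3869/500) = 81900/3869 ≈ 21.168
Max retention: S = 1000/(81900/3869) − 10 = 30500/819 in (≈ 37.241 in)
Ia = 0.2S: 0.2·37.241 = 7.448 in (exactly 6100/819)
Excess rainfall: 8.400 − 7.448 = 0.952 in; P > Ia so Q > 0
Q: (3898/4095)² ÷ (156398/4095) = 7597202/320224905 in (≈ 0.024 in)

Q = 7597202/320224905 in ≈ 0.024 in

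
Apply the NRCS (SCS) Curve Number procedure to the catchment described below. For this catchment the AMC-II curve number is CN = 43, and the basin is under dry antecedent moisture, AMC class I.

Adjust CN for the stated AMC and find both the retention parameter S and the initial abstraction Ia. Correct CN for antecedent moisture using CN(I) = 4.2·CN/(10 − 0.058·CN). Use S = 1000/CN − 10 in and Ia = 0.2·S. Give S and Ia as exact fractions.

Dry (AMC I): CN(I) = 4.2·43/(10 − 0.058·43) = (903/5)/(3753/500) = 30100/1251 ≈ 24.061
Retention S: 1000/CN − 10 with CN=24.061 → S = 9500/301 ≈ 31.561 in
Ia = 0.2S: 0.2·31.561 = 6.312 in (exactly 1900/301)

S = 9500/301 in ≈ 31.561 in; Ia = 1900/301 in ≈ 6.312 in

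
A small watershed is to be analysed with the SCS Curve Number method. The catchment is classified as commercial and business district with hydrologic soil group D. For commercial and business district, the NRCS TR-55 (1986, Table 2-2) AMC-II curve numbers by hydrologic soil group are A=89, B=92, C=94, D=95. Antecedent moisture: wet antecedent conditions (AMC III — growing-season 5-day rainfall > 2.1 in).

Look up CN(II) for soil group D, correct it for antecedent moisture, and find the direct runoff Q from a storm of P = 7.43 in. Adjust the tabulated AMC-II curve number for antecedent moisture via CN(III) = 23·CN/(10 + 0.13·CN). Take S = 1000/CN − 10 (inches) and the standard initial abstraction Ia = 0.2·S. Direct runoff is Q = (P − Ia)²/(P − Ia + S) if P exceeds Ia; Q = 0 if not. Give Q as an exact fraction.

NRCS table: commercial and business district, soil group D → CN(II) = 95
Adjust CN=95 to AMC III: 23·95/(10 + 0.13·95) → 2185 ÷ (447/20) = 43700/447 ≈ 97.763
Retention S: 1000/CN − 10 with CN=97.763 → S = 100/437 ≈ 0.229 in
Ia = 0.2·(100/437) = 20/437 in ≈ 0.046 in
P − Ia = 7.430 − 0.046 = 322691/43700 ≈ 7.384 in (> 0, runoff occurs)
Runoff Q = (P−Ia)²/(P−Ia+S) = (7.384)²/(7.384+0.229) = 104129481481/14538596700 ≈ 7.162 in

Q = 104129481481/14538596700 in ≈ 7.162 in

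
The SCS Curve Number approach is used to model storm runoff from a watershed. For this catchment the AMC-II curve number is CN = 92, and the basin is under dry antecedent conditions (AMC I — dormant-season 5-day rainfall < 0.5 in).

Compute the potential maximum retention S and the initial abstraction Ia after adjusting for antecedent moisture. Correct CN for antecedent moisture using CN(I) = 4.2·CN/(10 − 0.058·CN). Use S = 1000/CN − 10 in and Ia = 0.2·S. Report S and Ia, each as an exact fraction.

CN(I) from CN(II)=92: (4.2·92)/(10 − 0.058·92) = 48300/583 ≈ 82.847
S = 1000/(48300/583) − 10 = 1000/483 in ≈ 2.070 in
Initial abstraction Ia = S/5 = (1000/483)/5 = 200/483 ≈ 0.414 in

S = 1000/483 in ≈ 2.070 in; Ia = 200/483 in ≈ 0.414 in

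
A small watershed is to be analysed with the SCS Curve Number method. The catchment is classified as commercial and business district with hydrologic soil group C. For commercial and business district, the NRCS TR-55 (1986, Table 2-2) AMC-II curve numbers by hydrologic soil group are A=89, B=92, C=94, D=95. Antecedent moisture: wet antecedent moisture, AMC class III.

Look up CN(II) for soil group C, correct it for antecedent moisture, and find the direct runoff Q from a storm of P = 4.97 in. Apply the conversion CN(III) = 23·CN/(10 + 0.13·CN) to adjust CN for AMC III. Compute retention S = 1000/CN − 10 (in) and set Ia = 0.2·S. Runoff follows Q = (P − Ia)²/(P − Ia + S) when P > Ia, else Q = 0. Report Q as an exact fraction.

NRCS table: commercial and business district, soil group C → CN(II) = 94
Adjust CN=94 to AMC III: 23·94/(10 + 0.13·94) → 2162 ÷ (1111/50) = 108100/1111 ≈ 97.300
Retention S: 1000/CN − 10 with CN=97.300 → S = 300/1081 ≈ 0.278 in
Ia = 0.2S: 0.2·0.278 = 0.056 in (exactly 60/1081)
P − Ia = 4.970 − 0.056 = 531257/108100 ≈ 4.914 in (> 0, runoff occurs)
Q = (531257/108100)²/((531257/108100) + 300/1081) = (282234000049/11685610000)/(561257/108100) = 282234000049/60671881700 in ≈ 4.652 in

Q = 282234000049/60671881700 in ≈ 4.652 in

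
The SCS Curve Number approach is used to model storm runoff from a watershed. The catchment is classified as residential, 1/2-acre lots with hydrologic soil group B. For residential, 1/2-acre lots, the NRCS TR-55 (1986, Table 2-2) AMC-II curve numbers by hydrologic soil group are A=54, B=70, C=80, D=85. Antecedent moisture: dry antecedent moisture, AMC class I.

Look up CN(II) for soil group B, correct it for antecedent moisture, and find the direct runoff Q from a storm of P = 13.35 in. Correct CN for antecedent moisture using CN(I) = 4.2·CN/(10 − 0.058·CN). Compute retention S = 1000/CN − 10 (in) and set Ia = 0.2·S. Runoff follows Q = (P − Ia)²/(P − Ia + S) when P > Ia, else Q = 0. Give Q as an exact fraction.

Q = 122832889/20661340 in ≈ 5.945 in

NRCS table: residential, 1/2-acre lots, soil group B → CN(II) = 70
Dry (AMC I): CN(I) = 4.2·70/(10 − 0.058·70) = 294/(297/50) = 4900/99 ≈ 49.495
S = 1000/(4900/99) − 10 = 500/49 in ≈ 10.204 in
Ia = 0.2·(500/49) = 100/49 in ≈ 2.041 in
Excess rainfall: 13.350 − 2.041 = 11.309 in; P > Ia so Q > 0
Q: (11083/980)² ÷ (21083/980) = 122832889/20661340 in (≈ 5.945 in)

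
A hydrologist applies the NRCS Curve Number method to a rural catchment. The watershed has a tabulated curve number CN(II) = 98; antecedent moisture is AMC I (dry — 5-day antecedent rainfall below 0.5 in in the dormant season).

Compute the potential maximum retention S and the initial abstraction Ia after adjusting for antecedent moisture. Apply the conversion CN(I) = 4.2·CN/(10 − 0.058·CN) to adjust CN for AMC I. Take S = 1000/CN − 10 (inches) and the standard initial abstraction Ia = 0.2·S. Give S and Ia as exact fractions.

Dry (AMC I): CN(I) = 4.2·98/(10 − 0.058·98) = (2058/5)/(1079/250) = 102900/1079 ≈ 95.366
Max retention: S = 1000/(102900/1079) − 10 = 500/1029 in (≈ 0.486 in)
Initial abstraction Ia = S/5 = (500/1029)/5 = 100/1029 ≈ 0.097 in

S = 500/1029 in ≈ 0.486 in; Ia = 100/1029 in ≈ 0.097 in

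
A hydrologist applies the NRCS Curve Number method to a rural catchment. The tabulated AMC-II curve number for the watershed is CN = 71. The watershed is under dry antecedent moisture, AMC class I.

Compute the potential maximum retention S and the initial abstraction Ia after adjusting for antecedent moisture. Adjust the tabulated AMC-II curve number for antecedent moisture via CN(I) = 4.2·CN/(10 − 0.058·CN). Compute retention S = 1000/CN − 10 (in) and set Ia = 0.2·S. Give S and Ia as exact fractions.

CN(I) from CN(II)=71: (4.2·71)/(10 − 0.058·71) = 149100/2941 ≈ 50.697
Retention S: 1000/CN − 10 with CN=50.697 → S = 14500/1491 ≈ 9.725 in
Ia = 0.2S: 0.2·9.725 = 1.945 in (exactly 2900/1491)

S = 14500/1491 in ≈ 9.725 in; Ia = 2900/1491 in ≈ 1.945 in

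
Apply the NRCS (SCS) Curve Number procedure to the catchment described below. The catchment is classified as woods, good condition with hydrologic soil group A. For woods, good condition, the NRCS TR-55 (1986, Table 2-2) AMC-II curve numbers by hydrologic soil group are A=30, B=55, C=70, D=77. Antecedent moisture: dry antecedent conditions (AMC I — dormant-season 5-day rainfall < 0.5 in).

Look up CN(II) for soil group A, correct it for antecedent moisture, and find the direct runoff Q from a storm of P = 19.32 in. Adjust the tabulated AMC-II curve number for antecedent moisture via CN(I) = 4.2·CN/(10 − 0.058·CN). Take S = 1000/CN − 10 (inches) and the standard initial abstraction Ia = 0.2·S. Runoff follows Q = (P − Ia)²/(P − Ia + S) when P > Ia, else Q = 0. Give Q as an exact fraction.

Q = 3411409/3228075 in ≈ 1.057 in

NRCS table: woods, good condition, soil group A → CN(II) = 30
CN(I) from CN(II)=30: (4.2·30)/(10 − 0.058·30) = 900/59 ≈ 15.254
Max retention: S = 1000/(900/59) − 10 = 500/9 in (≈ 55.556 in)
Initial abstraction Ia = S/5 = (500/9)/5 = 100/9 ≈ 11.111 in
Since P=19.320 > Ia=11.111: effective rainfall P−Ia = 1847/225 in
Runoff Q = (P−Ia)²/(P−Ia+S) = (8.209)²/(8.209+55.556) = 3411409/3228075 ≈ 1.057 in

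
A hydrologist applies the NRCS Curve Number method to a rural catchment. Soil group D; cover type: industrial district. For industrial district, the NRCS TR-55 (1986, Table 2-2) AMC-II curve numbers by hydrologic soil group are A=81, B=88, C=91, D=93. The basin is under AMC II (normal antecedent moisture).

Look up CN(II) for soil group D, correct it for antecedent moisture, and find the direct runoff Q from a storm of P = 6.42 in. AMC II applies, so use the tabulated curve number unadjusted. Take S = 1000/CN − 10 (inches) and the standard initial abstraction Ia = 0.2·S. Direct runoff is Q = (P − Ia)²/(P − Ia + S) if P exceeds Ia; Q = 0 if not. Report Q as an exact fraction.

NRCS table: industrial district, soil group D → CN(II) = 93
AMC II — tabulated CN = 93 applies directly.
S = 1000/93 − 10 = 70/93 in ≈ 0.753 in
Ia = 0.2·(70/93) = 14/93 in ≈ 0.151 in
Since P=6.420 > Ia=0.151: effective rainfall P−Ia = 29153/4650 in
Runoff Q = (P−Ia)²/(P−Ia+S) = (6.269)²/(6.269+0.753) = 849897409/151836450 ≈ 5.597 in

Q = 849897409/151836450 in ≈ 5.597 in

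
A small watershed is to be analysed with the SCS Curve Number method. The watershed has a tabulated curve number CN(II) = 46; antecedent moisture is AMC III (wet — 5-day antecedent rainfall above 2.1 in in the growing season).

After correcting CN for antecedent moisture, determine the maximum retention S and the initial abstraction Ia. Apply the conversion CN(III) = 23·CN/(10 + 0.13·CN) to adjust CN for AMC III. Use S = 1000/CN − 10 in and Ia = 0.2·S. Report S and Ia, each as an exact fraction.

Wet (AMC III): CN(III) = 23·46/(10 + 0.13·46) = 1058/(799/50) = 52900/799 ≈ 66.208
S = 1000/(52900/799) − 10 = 2700/529 in ≈ 5.104 in
Ia = 0.2S: 0.2·5.104 = 1.021 in (exactly 540/529)

S = 2700/529 in ≈ 5.104 in; Ia = 540/529 in ≈ 1.021 in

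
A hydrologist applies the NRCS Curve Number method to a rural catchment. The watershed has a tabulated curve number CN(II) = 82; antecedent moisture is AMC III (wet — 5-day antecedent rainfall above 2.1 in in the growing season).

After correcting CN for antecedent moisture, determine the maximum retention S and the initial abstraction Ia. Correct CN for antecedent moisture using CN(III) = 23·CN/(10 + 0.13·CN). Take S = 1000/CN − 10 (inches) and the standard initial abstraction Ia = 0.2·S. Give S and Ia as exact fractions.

Wet (AMC III): CN(III) = 23·82/(10 + 0.13·82) = 1886/(1033/50) = 94300/1033 ≈ 91.288
Max retention: S = 1000/(94300/1033) − 10 = 900/943 in (≈ 0.954 in)
Ia = 0.2S: 0.2·0.954 = 0.191 in (exactly 180/943)

S = 900/943 in ≈ 0.954 in; Ia = 180/943 in ≈ 0.191 in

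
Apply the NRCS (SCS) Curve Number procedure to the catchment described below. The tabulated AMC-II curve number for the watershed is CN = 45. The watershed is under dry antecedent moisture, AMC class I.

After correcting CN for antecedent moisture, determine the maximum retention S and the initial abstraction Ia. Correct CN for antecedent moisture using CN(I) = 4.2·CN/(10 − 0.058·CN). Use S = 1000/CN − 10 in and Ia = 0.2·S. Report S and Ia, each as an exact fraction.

S = 5500/189 in ≈ 29.101 in; Ia = 1100/189 in ≈ 5.820 in

Dry (AMC I): CN(I) = 4.2·45/(10 − 0.058·45) = 189/(739/100) = 18900/739 ≈ 25.575
Max retention: S = 1000/(18900/739) − 10 = 5500/189 in (≈ 29.101 in)
Ia = 0.2S: 0.2·29.101 = 5.820 in (exactly 1100/189)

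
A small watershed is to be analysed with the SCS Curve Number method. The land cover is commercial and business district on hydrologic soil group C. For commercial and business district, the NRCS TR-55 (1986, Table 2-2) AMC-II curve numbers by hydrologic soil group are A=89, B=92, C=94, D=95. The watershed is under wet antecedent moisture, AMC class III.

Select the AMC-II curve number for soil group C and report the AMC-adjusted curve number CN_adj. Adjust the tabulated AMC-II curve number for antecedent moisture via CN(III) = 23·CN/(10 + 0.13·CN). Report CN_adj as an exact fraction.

NRCS table: commercial and business district, soil group C → CN(II) = 94
Adjust CN=94 to AMC III: 23·94/(10 + 0.13·94) → 2162 ÷ (1111/50) = 108100/1111 ≈ 97.300

CN_adj = 108100/1111 ≈ 97.300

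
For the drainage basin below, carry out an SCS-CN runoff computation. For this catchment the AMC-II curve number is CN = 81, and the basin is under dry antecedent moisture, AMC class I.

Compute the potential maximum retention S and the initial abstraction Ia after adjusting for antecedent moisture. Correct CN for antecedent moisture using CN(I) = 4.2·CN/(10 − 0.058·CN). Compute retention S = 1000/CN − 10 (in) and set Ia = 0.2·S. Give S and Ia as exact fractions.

S = 9500/1701 in ≈ 5.585 in; Ia = 1900/1701 in ≈ 1.117 in

Adjust CN=81 to AMC I: 4.2·81/(10 − 0.058·81) → (1701/5) ÷ (2651/500) = 170100/2651 ≈ 64.164
Max retention: S = 1000/(170100/2651) − 10 = 9500/1701 in (≈ 5.585 in)
Ia = 0.2S: 0.2·5.585 = 1.117 in (exactly 1900/1701)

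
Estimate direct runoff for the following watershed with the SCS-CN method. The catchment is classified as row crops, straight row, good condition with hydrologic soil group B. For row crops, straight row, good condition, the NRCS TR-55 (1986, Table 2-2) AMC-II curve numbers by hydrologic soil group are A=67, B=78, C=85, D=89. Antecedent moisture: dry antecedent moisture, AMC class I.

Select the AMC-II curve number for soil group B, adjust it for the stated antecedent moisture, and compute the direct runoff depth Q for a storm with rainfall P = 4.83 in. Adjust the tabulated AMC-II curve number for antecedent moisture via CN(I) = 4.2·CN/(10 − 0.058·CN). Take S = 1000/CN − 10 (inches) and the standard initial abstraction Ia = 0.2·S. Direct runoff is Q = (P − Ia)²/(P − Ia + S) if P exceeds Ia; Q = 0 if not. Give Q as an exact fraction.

NRCS table: row crops, straight row, good condition, soil group B → CN(II) = 78
Adjust CN=78 to AMC I: 4.2·78/(10 − 0.058·78) → (1638/5) ÷ (1369/250) = 81900/1369 ≈ 59.825
Max retention: S = 1000/(81900/1369) − 10 = 5500/819 in (≈ 6.716 in)
Ia = 0.2·(5500/819) = 1100/819 in ≈ 1.343 in
Excess rainfall: 4.830 − 1.343 = 3.487 in; P > Ia so Q > 0
Q = (285577/81900)²/((285577/81900) + 5500/819) = (81554222929/6707610000)/(835577/81900) = 81554222929/68433756300 in ≈ 1.192 in

Q = 81554222929/68433756300 in ≈ 1.192 in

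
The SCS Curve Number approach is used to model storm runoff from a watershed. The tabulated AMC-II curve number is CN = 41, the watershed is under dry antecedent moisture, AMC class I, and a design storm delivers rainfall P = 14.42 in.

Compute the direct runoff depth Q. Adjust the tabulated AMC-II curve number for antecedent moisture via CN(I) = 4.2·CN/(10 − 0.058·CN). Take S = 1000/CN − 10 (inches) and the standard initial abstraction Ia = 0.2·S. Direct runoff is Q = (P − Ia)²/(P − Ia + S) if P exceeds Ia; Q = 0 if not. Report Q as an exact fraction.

CN(I) from CN(II)=41: (4.2·41)/(10 − 0.058·41) = 86100/3811 ≈ 22.592
Retention S: 1000/CN − 10 with CN=22.592 → S = 29500/861 ≈ 34.262 in
Ia = 0.2·(29500/861) = 5900/861 in ≈ 6.852 in
Excess rainfall: 14.420 − 6.852 = 7.568 in; P > Ia so Q > 0
Runoff Q = (P−Ia)²/(P−Ia+S) = (7.568)²/(7.568+34.262) = 106133259961/77523622050 ≈ 1.369 in

Q = 106133259961/77523622050 in ≈ 1.369 in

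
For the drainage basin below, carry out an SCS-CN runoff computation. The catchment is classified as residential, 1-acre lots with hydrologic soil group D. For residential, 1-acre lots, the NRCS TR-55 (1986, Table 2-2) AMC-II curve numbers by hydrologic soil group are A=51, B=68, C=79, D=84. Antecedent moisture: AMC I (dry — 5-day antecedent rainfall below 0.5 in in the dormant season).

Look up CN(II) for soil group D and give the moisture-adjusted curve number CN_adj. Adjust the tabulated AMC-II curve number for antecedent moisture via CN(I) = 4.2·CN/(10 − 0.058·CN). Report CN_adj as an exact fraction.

NRCS table: residential, 1-acre lots, soil group D → CN(II) = 84
CN(I) from CN(II)=84: (4.2·84)/(10 − 0.058·84) = 44100/641 ≈ 68.799

CN_adj = 44100/641 ≈ 68.799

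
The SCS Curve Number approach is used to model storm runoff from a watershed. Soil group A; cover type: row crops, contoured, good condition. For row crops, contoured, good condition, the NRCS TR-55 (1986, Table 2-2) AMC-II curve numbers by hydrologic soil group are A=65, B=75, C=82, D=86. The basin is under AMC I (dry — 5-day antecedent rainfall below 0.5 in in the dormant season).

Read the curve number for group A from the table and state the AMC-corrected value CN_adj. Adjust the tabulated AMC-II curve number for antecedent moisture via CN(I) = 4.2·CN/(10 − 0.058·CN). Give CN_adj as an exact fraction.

NRCS table: row crops, contoured, good condition, soil group A → CN(II) = 65
Adjust CN=65 to AMC I: 4.2·65/(10 − 0.058·65) → 273 ÷ (623/100) = 3900/89 ≈ 43.820

CN_adj = 3900/89 ≈ 43.820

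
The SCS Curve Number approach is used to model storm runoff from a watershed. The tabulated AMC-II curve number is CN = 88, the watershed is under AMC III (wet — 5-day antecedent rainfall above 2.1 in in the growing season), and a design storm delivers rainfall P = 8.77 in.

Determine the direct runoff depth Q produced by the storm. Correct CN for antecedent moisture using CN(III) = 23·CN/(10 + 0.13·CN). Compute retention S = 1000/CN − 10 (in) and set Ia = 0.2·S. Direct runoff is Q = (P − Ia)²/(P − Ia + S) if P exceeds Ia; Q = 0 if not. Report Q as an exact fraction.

Q = 47908892161/5917189300 in ≈ 8.097 in

Wet (AMC III): CN(III) = 23·88/(10 + 0.13·88) = 2024/(536/25) = 6325/67 ≈ 94.403
Retention S: 1000/CN − 10 with CN=94.403 → S = 150/253 ≈ 0.593 in
Ia = 0.2S: 0.2·0.593 = 0.119 in (exactly 30/253)
Since P=8.770 > Ia=0.119: effective rainfall P−Ia = 218881/25300 in
Runoff Q = (P−Ia)²/(P−Ia+S) = (8.651)²/(8.651+0.593) = 47908892161/5917189300 ≈ 8.097 in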